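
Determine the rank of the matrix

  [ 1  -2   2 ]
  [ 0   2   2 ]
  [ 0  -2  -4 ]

R2 → 1/2·R2
  [ 1  -2   2 ]
  [ 0   1   1 ]
  [ 0  -2  -4 ]
R3 → R3 + 2·R2
  [ 1  -2   2 ]
  [ 0   1   1 ]
  [ 0   0  -2 ]
R3 → -1/2·R3
  [ 1  -2  2 ]
  [ 0   1  1 ]
  [ 0   0  1 ]
R2 → R2 − R3
  [ 1  -2  2 ]
  [ 0   1  0 ]
  [ 0   0  1 ]
R1 → R1 − 2·R3
  [ 1  -2  0 ]
  [ 0   1  0 ]
  [ 0   0  1 ]
R1 → R1 + 2·R2
  [ 1  0  0 ]
  [ 0  1  0 ]
  [ 0  0  1 ]
The reduced form has 3 nonzero rows.

rank = 3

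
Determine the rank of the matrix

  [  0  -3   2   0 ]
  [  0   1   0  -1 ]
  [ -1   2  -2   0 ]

Swap R1 and R3.
  [ -1   2  -2   0 ]
  [  0   1   0  -1 ]
  [  0  -3   2   0 ]
Multiply R1 by -1.
  [ 1  -2  2   0 ]
  [ 0   1  0  -1 ]
  [ 0  -3  2   0 ]
Add 3 times R2 to R3.
  [ 1  -2  2   0 ]
  [ 0   1  0  -1 ]
  [ 0   0  2  -3 ]
Multiply R3 by 1/2.
  [ 1  -2  2     0 ]
  [ 0   1  0    -1 ]
  [ 0   0  1  -3/2 ]
Subtract 2 times R3 from R1.
  [ 1  -2  0     3 ]
  [ 0   1  0    -1 ]
  [ 0   0  1  -3/2 ]
Add 2 times R2 to R1.
  [ 1  0  0     1 ]
  [ 0  1  0    -1 ]
  [ 0  0  1  -3/2 ]
The reduced form has 3 nonzero rows.

rank = 3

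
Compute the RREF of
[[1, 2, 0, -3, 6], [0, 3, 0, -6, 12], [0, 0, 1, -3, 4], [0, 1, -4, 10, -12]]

[[1, 0, 0, 1, -2], [0, 1, 0, -2, 4], [0, 0, 1, -3, 4], [0, 0, 0, 0, 0]]

R2 ← 1/3·R2
  [ 1  2   0  -3    6 ]
  [ 0  1   0  -2    4 ]
  [ 0  0   1  -3    4 ]
  [ 0  1  -4  10  -12 ]
R4 ← R4 − R2
  [ 1  2   0  -3    6 ]
  [ 0  1   0  -2    4 ]
  [ 0  0   1  -3    4 ]
  [ 0  0  -4  12  -16 ]
R4 ← R4 + 4·R3
  [ 1  2  0  -3  6 ]
  [ 0  1  0  -2  4 ]
  [ 0  0  1  -3  4 ]
  [ 0  0  0   0  0 ]
R1 ← R1 − 2·R2
  [ 1  0  0   1  -2 ]
  [ 0  1  0  -2   4 ]
  [ 0  0  1  -3   4 ]
  [ 0  0  0   0   0 ]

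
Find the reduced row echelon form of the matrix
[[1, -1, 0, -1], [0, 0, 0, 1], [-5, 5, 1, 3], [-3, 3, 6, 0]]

[[1, -1, 0, 0], [0, 0, 1, 0], [0, 0, 0, 1], [0, 0, 0, 0]]

Add 5 times R1 to R3.
  [  1  -1  0  -1 ]
  [  0   0  0   1 ]
  [  0   0  1  -2 ]
  [ -3   3  6   0 ]
Add 3 times R1 to R4.
  [ 1  -1  0  -1 ]
  [ 0   0  0   1 ]
  [ 0   0  1  -2 ]
  [ 0   0  6  -3 ]
Swap R2 and R3.
  [ 1  -1  0  -1 ]
  [ 0   0  1  -2 ]
  [ 0   0  0   1 ]
  [ 0   0  6  -3 ]
Subtract 6 times R2 from R4.
  [ 1  -1  0  -1 ]
  [ 0   0  1  -2 ]
  [ 0   0  0   1 ]
  [ 0   0  0   9 ]
Subtract 9 times R3 from R4.
  [ 1  -1  0  -1 ]
  [ 0   0  1  -2 ]
  [ 0   0  0   1 ]
  [ 0   0  0   0 ]
Add 2 times R3 to R2.
  [ 1  -1  0  -1 ]
  [ 0   0  1   0 ]
  [ 0   0  0   1 ]
  [ 0   0  0   0 ]
Add R3 to R1.
  [ 1  -1  0  0 ]
  [ 0   0  1  0 ]
  [ 0   0  0  1 ]
  [ 0   0  0  0 ]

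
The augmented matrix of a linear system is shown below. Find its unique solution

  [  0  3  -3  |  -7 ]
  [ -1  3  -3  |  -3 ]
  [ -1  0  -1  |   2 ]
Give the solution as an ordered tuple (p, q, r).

R1 <-> R2
  [ -1  3  -3  |  -3 ]
  [  0  3  -3  |  -7 ]
  [ -1  0  -1  |   2 ]
R1 := -1·R1
  [  1  -3   3  |   3 ]
  [  0   3  -3  |  -7 ]
  [ -1   0  -1  |   2 ]
R3 := R3 + R1
  [ 1  -3   3  |   3 ]
  [ 0   3  -3  |  -7 ]
  [ 0  -3   2  |   5 ]
R2 := 1/3·R2
  [ 1  -3   3  |     3 ]
  [ 0   1  -1  |  -7/3 ]
  [ 0  -3   2  |     5 ]
R3 := R3 + 3·R2
  [ 1  -3   3  |     3 ]
  [ 0   1  -1  |  -7/3 ]
  [ 0   0  -1  |    -2 ]
R3 := -1·R3
  [ 1  -3   3  |     3 ]
  [ 0   1  -1  |  -7/3 ]
  [ 0   0   1  |     2 ]
R2 := R2 + R3
  [ 1  -3  3  |     3 ]
  [ 0   1  0  |  -1/3 ]
  [ 0   0  1  |     2 ]
R1 := R1 − 3·R3
  [ 1  -3  0  |    -3 ]
  [ 0   1  0  |  -1/3 ]
  [ 0   0  1  |     2 ]
R1 := R1 + 3·R2
  [ 1  0  0  |    -4 ]
  [ 0  1  0  |  -1/3 ]
  [ 0  0  1  |     2 ]
Reading off the last column: p = -4, q = -1/3, r = 2.

(-4, -1/3, 2)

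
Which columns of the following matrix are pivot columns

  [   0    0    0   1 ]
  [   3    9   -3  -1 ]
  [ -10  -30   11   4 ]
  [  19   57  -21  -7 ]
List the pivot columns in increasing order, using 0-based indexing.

R1 <-> R2
R1 → 1/3·R1
R3 → R3 + 10·R1
R4 → R4 − 19·R1
R2 <-> R3
R4 → R4 + 2·R2
R4 → R4 − 2/3·R3
R2 → R2 − 2/3·R3
R1 → R1 + 1/3·R3
R1 → R1 + R2
Pivot columns are the columns containing a leading 1.

0, 2, 3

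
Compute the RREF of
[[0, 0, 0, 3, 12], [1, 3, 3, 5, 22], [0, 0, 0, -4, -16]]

Swap R1 and R2.
Multiply R2 by 1/3.
Add 4 times R2 to R3.
Subtract 5 times R2 from R1.

[[1, 3, 3, 0, 2], [0, 0, 0, 1, 4], [0, 0, 0, 0, 0]]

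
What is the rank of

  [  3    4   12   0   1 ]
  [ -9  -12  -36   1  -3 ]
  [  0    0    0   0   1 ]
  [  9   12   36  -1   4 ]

rank = 3

Multiply r1 by 1/3.
  [  1  4/3    4   0  1/3 ]
  [ -9  -12  -36   1   -3 ]
  [  0    0    0   0    1 ]
  [  9   12   36  -1    4 ]
Add 9 times r1 to r2.
  [ 1  4/3   4   0  1/3 ]
  [ 0    0   0   1    0 ]
  [ 0    0   0   0    1 ]
  [ 9   12  36  -1    4 ]
Subtract 9 times r1 from r4.
  [ 1  4/3  4   0  1/3 ]
  [ 0    0  0   1    0 ]
  [ 0    0  0   0    1 ]
  [ 0    0  0  -1    1 ]
Add r2 to r4.
  [ 1  4/3  4  0  1/3 ]
  [ 0    0  0  1    0 ]
  [ 0    0  0  0    1 ]
  [ 0    0  0  0    1 ]
Subtract r3 from r4.
  [ 1  4/3  4  0  1/3 ]
  [ 0    0  0  1    0 ]
  [ 0    0  0  0    1 ]
  [ 0    0  0  0    0 ]
Subtract 1/3 times r3 from r1.
  [ 1  4/3  4  0  0 ]
  [ 0    0  0  1  0 ]
  [ 0    0  0  0  1 ]
  [ 0    0  0  0  0 ]
The reduced form has 3 nonzero rows.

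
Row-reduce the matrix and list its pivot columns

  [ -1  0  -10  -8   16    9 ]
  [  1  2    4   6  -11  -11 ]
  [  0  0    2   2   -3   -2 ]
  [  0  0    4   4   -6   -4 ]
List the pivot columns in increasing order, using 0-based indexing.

0, 1, 2

R1 := -1·R1
  [ 1  0  10  8  -16   -9 ]
  [ 1  2   4  6  -11  -11 ]
  [ 0  0   2  2   -3   -2 ]
  [ 0  0   4  4   -6   -4 ]
R2 := R2 − R1
  [ 1  0  10   8  -16  -9 ]
  [ 0  2  -6  -2    5  -2 ]
  [ 0  0   2   2   -3  -2 ]
  [ 0  0   4   4   -6  -4 ]
R2 := 1/2·R2
  [ 1  0  10   8  -16  -9 ]
  [ 0  1  -3  -1  5/2  -1 ]
  [ 0  0   2   2   -3  -2 ]
  [ 0  0   4   4   -6  -4 ]
R3 := 1/2·R3
  [ 1  0  10   8   -16  -9 ]
  [ 0  1  -3  -1   5/2  -1 ]
  [ 0  0   1   1  -3/2  -1 ]
  [ 0  0   4   4    -6  -4 ]
R4 := R4 − 4·R3
  [ 1  0  10   8   -16  -9 ]
  [ 0  1  -3  -1   5/2  -1 ]
  [ 0  0   1   1  -3/2  -1 ]
  [ 0  0   0   0     0   0 ]
R2 := R2 + 3·R3
  [ 1  0  10  8   -16  -9 ]
  [ 0  1   0  2    -2  -4 ]
  [ 0  0   1  1  -3/2  -1 ]
  [ 0  0   0  0     0   0 ]
R1 := R1 − 10·R3
  [ 1  0  0  -2    -1   1 ]
  [ 0  1  0   2    -2  -4 ]
  [ 0  0  1   1  -3/2  -1 ]
  [ 0  0  0   0     0   0 ]
Pivot columns are the columns containing a leading 1.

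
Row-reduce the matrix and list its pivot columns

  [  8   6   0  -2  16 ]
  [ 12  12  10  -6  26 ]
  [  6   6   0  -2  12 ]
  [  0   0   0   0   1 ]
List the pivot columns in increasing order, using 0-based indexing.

0, 1, 2, 4

r1 -> 1/8·r1
  [  1  3/4   0  -1/4   2 ]
  [ 12   12  10    -6  26 ]
  [  6    6   0    -2  12 ]
  [  0    0   0     0   1 ]
r2 -> r2 − 12·r1
  [ 1  3/4   0  -1/4   2 ]
  [ 0    3  10    -3   2 ]
  [ 6    6   0    -2  12 ]
  [ 0    0   0     0   1 ]
r3 -> r3 − 6·r1
  [ 1  3/4   0  -1/4  2 ]
  [ 0    3  10    -3  2 ]
  [ 0  3/2   0  -1/2  0 ]
  [ 0    0   0     0  1 ]
r2 -> 1/3·r2
  [ 1  3/4     0  -1/4    2 ]
  [ 0    1  10/3    -1  2/3 ]
  [ 0  3/2     0  -1/2    0 ]
  [ 0    0     0     0    1 ]
r3 -> r3 − 3/2·r2
  [ 1  3/4     0  -1/4    2 ]
  [ 0    1  10/3    -1  2/3 ]
  [ 0    0    -5     1   -1 ]
  [ 0    0     0     0    1 ]
r3 -> -1/5·r3
  [ 1  3/4     0  -1/4    2 ]
  [ 0    1  10/3    -1  2/3 ]
  [ 0    0     1  -1/5  1/5 ]
  [ 0    0     0     0    1 ]
r3 -> r3 − 1/5·r4
  [ 1  3/4     0  -1/4    2 ]
  [ 0    1  10/3    -1  2/3 ]
  [ 0    0     1  -1/5    0 ]
  [ 0    0     0     0    1 ]
r2 -> r2 − 2/3·r4
  [ 1  3/4     0  -1/4  2 ]
  [ 0    1  10/3    -1  0 ]
  [ 0    0     1  -1/5  0 ]
  [ 0    0     0     0  1 ]
r1 -> r1 − 2·r4
  [ 1  3/4     0  -1/4  0 ]
  [ 0    1  10/3    -1  0 ]
  [ 0    0     1  -1/5  0 ]
  [ 0    0     0     0  1 ]
r2 -> r2 − 10/3·r3
  [ 1  3/4  0  -1/4  0 ]
  [ 0    1  0  -1/3  0 ]
  [ 0    0  1  -1/5  0 ]
  [ 0    0  0     0  1 ]
r1 -> r1 − 3/4·r2
  [ 1  0  0     0  0 ]
  [ 0  1  0  -1/3  0 ]
  [ 0  0  1  -1/5  0 ]
  [ 0  0  0     0  1 ]
Pivot columns are the columns containing a leading 1.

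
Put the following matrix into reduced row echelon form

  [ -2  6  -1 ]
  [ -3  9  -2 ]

[[1, -3, 0], [0, 0, 1]]

ρ1 → -1/2·ρ1
ρ2 → ρ2 + 3·ρ1
ρ2 → -2·ρ2
ρ1 → ρ1 − 1/2·ρ2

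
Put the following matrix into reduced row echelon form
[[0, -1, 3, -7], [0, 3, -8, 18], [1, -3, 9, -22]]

[[1, 0, 0, -1], [0, 1, 0, -2], [0, 0, 1, -3]]

R1 <-> R3
  [ 1  -3   9  -22 ]
  [ 0   3  -8   18 ]
  [ 0  -1   3   -7 ]
R2 -> 1/3·R2
  [ 1  -3     9  -22 ]
  [ 0   1  -8/3    6 ]
  [ 0  -1     3   -7 ]
R3 -> R3 + R2
  [ 1  -3     9  -22 ]
  [ 0   1  -8/3    6 ]
  [ 0   0   1/3   -1 ]
R3 -> 3·R3
  [ 1  -3     9  -22 ]
  [ 0   1  -8/3    6 ]
  [ 0   0     1   -3 ]
R2 -> R2 + 8/3·R3
  [ 1  -3  9  -22 ]
  [ 0   1  0   -2 ]
  [ 0   0  1   -3 ]
R1 -> R1 − 9·R3
  [ 1  -3  0   5 ]
  [ 0   1  0  -2 ]
  [ 0   0  1  -3 ]
R1 -> R1 + 3·R2
  [ 1  0  0  -1 ]
  [ 0  1  0  -2 ]
  [ 0  0  1  -3 ]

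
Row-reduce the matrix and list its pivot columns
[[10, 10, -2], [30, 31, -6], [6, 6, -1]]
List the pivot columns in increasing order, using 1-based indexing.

r1 -> 1/10·r1
  [  1   1  -1/5 ]
  [ 30  31    -6 ]
  [  6   6    -1 ]
r2 -> r2 − 30·r1
  [ 1  1  -1/5 ]
  [ 0  1     0 ]
  [ 6  6    -1 ]
r3 -> r3 − 6·r1
  [ 1  1  -1/5 ]
  [ 0  1     0 ]
  [ 0  0   1/5 ]
r3 -> 5·r3
  [ 1  1  -1/5 ]
  [ 0  1     0 ]
  [ 0  0     1 ]
r1 -> r1 + 1/5·r3
  [ 1  1  0 ]
  [ 0  1  0 ]
  [ 0  0  1 ]
r1 -> r1 − r2
  [ 1  0  0 ]
  [ 0  1  0 ]
  [ 0  0  1 ]
Pivot columns are the columns containing a leading 1.

1, 2, 3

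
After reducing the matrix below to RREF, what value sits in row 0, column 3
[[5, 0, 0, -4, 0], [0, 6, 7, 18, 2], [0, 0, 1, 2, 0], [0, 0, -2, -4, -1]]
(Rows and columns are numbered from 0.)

-4/5

Multiply r1 by 1/5.
Multiply r2 by 1/6.
Add 2 times r3 to r4.
Multiply r4 by -1.
Subtract 1/3 times r4 from r2.
Subtract 7/6 times r3 from r2.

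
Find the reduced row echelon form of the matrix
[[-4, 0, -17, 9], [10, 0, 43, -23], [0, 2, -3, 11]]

R1 -> -1/4·R1
  [  1  0  17/4  -9/4 ]
  [ 10  0    43   -23 ]
  [  0  2    -3    11 ]
R2 -> R2 − 10·R1
  [ 1  0  17/4  -9/4 ]
  [ 0  0   1/2  -1/2 ]
  [ 0  2    -3    11 ]
R2 ↔ R3
  [ 1  0  17/4  -9/4 ]
  [ 0  2    -3    11 ]
  [ 0  0   1/2  -1/2 ]
R2 -> 1/2·R2
  [ 1  0  17/4  -9/4 ]
  [ 0  1  -3/2  11/2 ]
  [ 0  0   1/2  -1/2 ]
R3 -> 2·R3
  [ 1  0  17/4  -9/4 ]
  [ 0  1  -3/2  11/2 ]
  [ 0  0     1    -1 ]
R2 -> R2 + 3/2·R3
  [ 1  0  17/4  -9/4 ]
  [ 0  1     0     4 ]
  [ 0  0     1    -1 ]
R1 -> R1 − 17/4·R3
  [ 1  0  0   2 ]
  [ 0  1  0   4 ]
  [ 0  0  1  -1 ]

[[1, 0, 0, 2], [0, 1, 0, 4], [0, 0, 1, -1]]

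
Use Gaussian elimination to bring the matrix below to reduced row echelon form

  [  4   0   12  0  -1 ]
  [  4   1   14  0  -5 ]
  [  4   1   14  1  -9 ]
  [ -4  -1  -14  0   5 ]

r1 → 1/4·r1
  [  1   0    3  0  -1/4 ]
  [  4   1   14  0    -5 ]
  [  4   1   14  1    -9 ]
  [ -4  -1  -14  0     5 ]
r2 → r2 − 4·r1
  [  1   0    3  0  -1/4 ]
  [  0   1    2  0    -4 ]
  [  4   1   14  1    -9 ]
  [ -4  -1  -14  0     5 ]
r3 → r3 − 4·r1
  [  1   0    3  0  -1/4 ]
  [  0   1    2  0    -4 ]
  [  0   1    2  1    -8 ]
  [ -4  -1  -14  0     5 ]
r4 → r4 + 4·r1
  [ 1   0   3  0  -1/4 ]
  [ 0   1   2  0    -4 ]
  [ 0   1   2  1    -8 ]
  [ 0  -1  -2  0     4 ]
r3 → r3 − r2
  [ 1   0   3  0  -1/4 ]
  [ 0   1   2  0    -4 ]
  [ 0   0   0  1    -4 ]
  [ 0  -1  -2  0     4 ]
r4 → r4 + r2
  [ 1  0  3  0  -1/4 ]
  [ 0  1  2  0    -4 ]
  [ 0  0  0  1    -4 ]
  [ 0  0  0  0     0 ]

[[1, 0, 3, 0, -1/4], [0, 1, 2, 0, -4], [0, 0, 0, 1, -4], [0, 0, 0, 0, 0]]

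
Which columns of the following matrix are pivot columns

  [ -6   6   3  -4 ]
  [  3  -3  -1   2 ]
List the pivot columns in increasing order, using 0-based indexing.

R1 → -1/6·R1
  [ 1  -1  -1/2  2/3 ]
  [ 3  -3    -1    2 ]
R2 → R2 − 3·R1
  [ 1  -1  -1/2  2/3 ]
  [ 0   0   1/2    0 ]
R2 → 2·R2
  [ 1  -1  -1/2  2/3 ]
  [ 0   0     1    0 ]
R1 → R1 + 1/2·R2
  [ 1  -1  0  2/3 ]
  [ 0   0  1    0 ]
Pivot columns are the columns containing a leading 1.

0, 2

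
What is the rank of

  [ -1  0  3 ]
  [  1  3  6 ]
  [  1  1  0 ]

R1 → -1·R1
  [ 1  0  -3 ]
  [ 1  3   6 ]
  [ 1  1   0 ]
R2 → R2 − R1
  [ 1  0  -3 ]
  [ 0  3   9 ]
  [ 1  1   0 ]
R3 → R3 − R1
  [ 1  0  -3 ]
  [ 0  3   9 ]
  [ 0  1   3 ]
R2 → 1/3·R2
  [ 1  0  -3 ]
  [ 0  1   3 ]
  [ 0  1   3 ]
R3 → R3 − R2
  [ 1  0  -3 ]
  [ 0  1   3 ]
  [ 0  0   0 ]
The reduced form has 2 nonzero rows.

rank = 2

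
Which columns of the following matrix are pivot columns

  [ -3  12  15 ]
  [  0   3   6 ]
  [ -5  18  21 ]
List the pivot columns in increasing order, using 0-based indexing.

0, 1

ρ1 := -1/3·ρ1
  [  1  -4  -5 ]
  [  0   3   6 ]
  [ -5  18  21 ]
ρ3 := ρ3 + 5·ρ1
  [ 1  -4  -5 ]
  [ 0   3   6 ]
  [ 0  -2  -4 ]
ρ2 := 1/3·ρ2
  [ 1  -4  -5 ]
  [ 0   1   2 ]
  [ 0  -2  -4 ]
ρ3 := ρ3 + 2·ρ2
  [ 1  -4  -5 ]
  [ 0   1   2 ]
  [ 0   0   0 ]
ρ1 := ρ1 + 4·ρ2
  [ 1  0  3 ]
  [ 0  1  2 ]
  [ 0  0  0 ]
Pivot columns are the columns containing a leading 1.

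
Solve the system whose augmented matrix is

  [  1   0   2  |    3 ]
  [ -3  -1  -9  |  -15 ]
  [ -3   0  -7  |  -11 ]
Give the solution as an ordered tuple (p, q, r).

ρ2 ← ρ2 + 3·ρ1
  [  1   0   2  |    3 ]
  [  0  -1  -3  |   -6 ]
  [ -3   0  -7  |  -11 ]
ρ3 ← ρ3 + 3·ρ1
  [ 1   0   2  |   3 ]
  [ 0  -1  -3  |  -6 ]
  [ 0   0  -1  |  -2 ]
ρ2 ← -1·ρ2
  [ 1  0   2  |   3 ]
  [ 0  1   3  |   6 ]
  [ 0  0  -1  |  -2 ]
ρ3 ← -1·ρ3
  [ 1  0  2  |  3 ]
  [ 0  1  3  |  6 ]
  [ 0  0  1  |  2 ]
ρ2 ← ρ2 − 3·ρ3
  [ 1  0  2  |  3 ]
  [ 0  1  0  |  0 ]
  [ 0  0  1  |  2 ]
ρ1 ← ρ1 − 2·ρ3
  [ 1  0  0  |  -1 ]
  [ 0  1  0  |   0 ]
  [ 0  0  1  |   2 ]
Reading off the last column: p = -1, q = 0, r = 2.

(-1, 0, 2)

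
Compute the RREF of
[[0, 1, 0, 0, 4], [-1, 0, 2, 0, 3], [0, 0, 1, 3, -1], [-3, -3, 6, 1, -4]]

r1 <-> r2
r1 -> -1·r1
r4 -> r4 + 3·r1
r4 -> r4 + 3·r2
r3 -> r3 − 3·r4
r1 -> r1 + 2·r3

[[1, 0, 0, 0, 1], [0, 1, 0, 0, 4], [0, 0, 1, 0, 2], [0, 0, 0, 1, -1]]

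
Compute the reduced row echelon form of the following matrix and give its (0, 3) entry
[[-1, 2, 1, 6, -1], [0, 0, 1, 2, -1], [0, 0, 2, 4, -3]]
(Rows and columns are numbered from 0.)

Multiply R1 by -1.
Subtract 2 times R2 from R3.
Multiply R3 by -1.
Add R3 to R2.
Subtract R3 from R1.
Add R2 to R1.

-4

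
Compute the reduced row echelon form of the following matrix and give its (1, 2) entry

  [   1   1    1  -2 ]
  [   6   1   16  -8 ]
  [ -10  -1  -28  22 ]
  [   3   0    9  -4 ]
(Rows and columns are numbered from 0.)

-2

R2 → R2 − 6·R1
  [   1   1    1  -2 ]
  [   0  -5   10   4 ]
  [ -10  -1  -28  22 ]
  [   3   0    9  -4 ]
R3 → R3 + 10·R1
  [ 1   1    1  -2 ]
  [ 0  -5   10   4 ]
  [ 0   9  -18   2 ]
  [ 3   0    9  -4 ]
R4 → R4 − 3·R1
  [ 1   1    1  -2 ]
  [ 0  -5   10   4 ]
  [ 0   9  -18   2 ]
  [ 0  -3    6   2 ]
R2 → -1/5·R2
  [ 1   1    1    -2 ]
  [ 0   1   -2  -4/5 ]
  [ 0   9  -18     2 ]
  [ 0  -3    6     2 ]
R3 → R3 − 9·R2
  [ 1   1   1    -2 ]
  [ 0   1  -2  -4/5 ]
  [ 0   0   0  46/5 ]
  [ 0  -3   6     2 ]
R4 → R4 + 3·R2
  [ 1  1   1    -2 ]
  [ 0  1  -2  -4/5 ]
  [ 0  0   0  46/5 ]
  [ 0  0   0  -2/5 ]
R3 → 5/46·R3
  [ 1  1   1    -2 ]
  [ 0  1  -2  -4/5 ]
  [ 0  0   0     1 ]
  [ 0  0   0  -2/5 ]
R4 → R4 + 2/5·R3
  [ 1  1   1    -2 ]
  [ 0  1  -2  -4/5 ]
  [ 0  0   0     1 ]
  [ 0  0   0     0 ]
R2 → R2 + 4/5·R3
  [ 1  1   1  -2 ]
  [ 0  1  -2   0 ]
  [ 0  0   0   1 ]
  [ 0  0   0   0 ]
R1 → R1 + 2·R3
  [ 1  1   1  0 ]
  [ 0  1  -2  0 ]
  [ 0  0   0  1 ]
  [ 0  0   0  0 ]
R1 → R1 − R2
  [ 1  0   3  0 ]
  [ 0  1  -2  0 ]
  [ 0  0   0  1 ]
  [ 0  0   0  0 ]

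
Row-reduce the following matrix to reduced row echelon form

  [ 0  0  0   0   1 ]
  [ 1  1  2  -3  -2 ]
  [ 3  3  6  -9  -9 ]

Swap ρ1 and ρ2.
  [ 1  1  2  -3  -2 ]
  [ 0  0  0   0   1 ]
  [ 3  3  6  -9  -9 ]
Subtract 3 times ρ1 from ρ3.
  [ 1  1  2  -3  -2 ]
  [ 0  0  0   0   1 ]
  [ 0  0  0   0  -3 ]
Add 3 times ρ2 to ρ3.
  [ 1  1  2  -3  -2 ]
  [ 0  0  0   0   1 ]
  [ 0  0  0   0   0 ]
Add 2 times ρ2 to ρ1.
  [ 1  1  2  -3  0 ]
  [ 0  0  0   0  1 ]
  [ 0  0  0   0  0 ]

[[1, 1, 2, -3, 0], [0, 0, 0, 0, 1], [0, 0, 0, 0, 0]]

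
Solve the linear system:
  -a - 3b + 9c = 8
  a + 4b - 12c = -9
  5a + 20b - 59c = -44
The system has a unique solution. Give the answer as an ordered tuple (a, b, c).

(-5, 2, 1)

Form the augmented matrix and row-reduce:
  [ -1  -3    9  |    8 ]
  [  1   4  -12  |   -9 ]
  [  5  20  -59  |  -44 ]
Multiply R1 by -1.
  [ 1   3   -9  |   -8 ]
  [ 1   4  -12  |   -9 ]
  [ 5  20  -59  |  -44 ]
Subtract R1 from R2.
  [ 1   3   -9  |   -8 ]
  [ 0   1   -3  |   -1 ]
  [ 5  20  -59  |  -44 ]
Subtract 5 times R1 from R3.
  [ 1  3   -9  |  -8 ]
  [ 0  1   -3  |  -1 ]
  [ 0  5  -14  |  -4 ]
Subtract 5 times R2 from R3.
  [ 1  3  -9  |  -8 ]
  [ 0  1  -3  |  -1 ]
  [ 0  0   1  |   1 ]
Add 3 times R3 to R2.
  [ 1  3  -9  |  -8 ]
  [ 0  1   0  |   2 ]
  [ 0  0   1  |   1 ]
Add 9 times R3 to R1.
  [ 1  3  0  |  1 ]
  [ 0  1  0  |  2 ]
  [ 0  0  1  |  1 ]
Subtract 3 times R2 from R1.
  [ 1  0  0  |  -5 ]
  [ 0  1  0  |   2 ]
  [ 0  0  1  |   1 ]
Reading off the last column: a = -5, b = 2, c = 1.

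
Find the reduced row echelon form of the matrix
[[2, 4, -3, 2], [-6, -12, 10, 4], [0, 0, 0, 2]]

ρ1 := 1/2·ρ1
  [  1    2  -3/2  1 ]
  [ -6  -12    10  4 ]
  [  0    0     0  2 ]
ρ2 := ρ2 + 6·ρ1
  [ 1  2  -3/2   1 ]
  [ 0  0     1  10 ]
  [ 0  0     0   2 ]
ρ3 := 1/2·ρ3
  [ 1  2  -3/2   1 ]
  [ 0  0     1  10 ]
  [ 0  0     0   1 ]
ρ2 := ρ2 − 10·ρ3
  [ 1  2  -3/2  1 ]
  [ 0  0     1  0 ]
  [ 0  0     0  1 ]
ρ1 := ρ1 − ρ3
  [ 1  2  -3/2  0 ]
  [ 0  0     1  0 ]
  [ 0  0     0  1 ]
ρ1 := ρ1 + 3/2·ρ2
  [ 1  2  0  0 ]
  [ 0  0  1  0 ]
  [ 0  0  0  1 ]

[[1, 2, 0, 0], [0, 0, 1, 0], [0, 0, 0, 1]]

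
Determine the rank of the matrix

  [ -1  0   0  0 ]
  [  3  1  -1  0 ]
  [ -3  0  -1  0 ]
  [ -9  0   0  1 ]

Multiply R1 by -1.
  [  1  0   0  0 ]
  [  3  1  -1  0 ]
  [ -3  0  -1  0 ]
  [ -9  0   0  1 ]
Subtract 3 times R1 from R2.
  [  1  0   0  0 ]
  [  0  1  -1  0 ]
  [ -3  0  -1  0 ]
  [ -9  0   0  1 ]
Add 3 times R1 to R3.
  [  1  0   0  0 ]
  [  0  1  -1  0 ]
  [  0  0  -1  0 ]
  [ -9  0   0  1 ]
Add 9 times R1 to R4.
  [ 1  0   0  0 ]
  [ 0  1  -1  0 ]
  [ 0  0  -1  0 ]
  [ 0  0   0  1 ]
Multiply R3 by -1.
  [ 1  0   0  0 ]
  [ 0  1  -1  0 ]
  [ 0  0   1  0 ]
  [ 0  0   0  1 ]
Add R3 to R2.
  [ 1  0  0  0 ]
  [ 0  1  0  0 ]
  [ 0  0  1  0 ]
  [ 0  0  0  1 ]
The reduced form has 4 nonzero rows.

rank = 4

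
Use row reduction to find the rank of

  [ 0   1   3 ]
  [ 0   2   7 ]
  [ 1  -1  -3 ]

rank = 3

R1 <=> R3
  [ 1  -1  -3 ]
  [ 0   2   7 ]
  [ 0   1   3 ]
R2 -> 1/2·R2
  [ 1  -1   -3 ]
  [ 0   1  7/2 ]
  [ 0   1    3 ]
R3 -> R3 − R2
  [ 1  -1    -3 ]
  [ 0   1   7/2 ]
  [ 0   0  -1/2 ]
R3 -> -2·R3
  [ 1  -1   -3 ]
  [ 0   1  7/2 ]
  [ 0   0    1 ]
R2 -> R2 − 7/2·R3
  [ 1  -1  -3 ]
  [ 0   1   0 ]
  [ 0   0   1 ]
R1 -> R1 + 3·R3
  [ 1  -1  0 ]
  [ 0   1  0 ]
  [ 0   0  1 ]
R1 -> R1 + R2
  [ 1  0  0 ]
  [ 0  1  0 ]
  [ 0  0  1 ]
The reduced form has 3 nonzero rows.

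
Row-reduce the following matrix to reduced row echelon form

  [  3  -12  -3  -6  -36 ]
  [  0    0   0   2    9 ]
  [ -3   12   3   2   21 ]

Multiply ρ1 by 1/3.
  [  1  -4  -1  -2  -12 ]
  [  0   0   0   2    9 ]
  [ -3  12   3   2   21 ]
Add 3 times ρ1 to ρ3.
  [ 1  -4  -1  -2  -12 ]
  [ 0   0   0   2    9 ]
  [ 0   0   0  -4  -15 ]
Multiply ρ2 by 1/2.
  [ 1  -4  -1  -2  -12 ]
  [ 0   0   0   1  9/2 ]
  [ 0   0   0  -4  -15 ]
Add 4 times ρ2 to ρ3.
  [ 1  -4  -1  -2  -12 ]
  [ 0   0   0   1  9/2 ]
  [ 0   0   0   0    3 ]
Multiply ρ3 by 1/3.
  [ 1  -4  -1  -2  -12 ]
  [ 0   0   0   1  9/2 ]
  [ 0   0   0   0    1 ]
Subtract 9/2 times ρ3 from ρ2.
  [ 1  -4  -1  -2  -12 ]
  [ 0   0   0   1    0 ]
  [ 0   0   0   0    1 ]
Add 12 times ρ3 to ρ1.
  [ 1  -4  -1  -2  0 ]
  [ 0   0   0   1  0 ]
  [ 0   0   0   0  1 ]
Add 2 times ρ2 to ρ1.
  [ 1  -4  -1  0  0 ]
  [ 0   0   0  1  0 ]
  [ 0   0   0  0  1 ]

[[1, -4, -1, 0, 0], [0, 0, 0, 1, 0], [0, 0, 0, 0, 1]]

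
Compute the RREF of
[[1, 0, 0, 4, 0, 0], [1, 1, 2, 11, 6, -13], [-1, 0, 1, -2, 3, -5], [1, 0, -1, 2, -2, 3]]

[[1, 0, 0, 4, 0, 0], [0, 1, 0, 3, 0, -3], [0, 0, 1, 2, 0, 1], [0, 0, 0, 0, 1, -2]]

ρ2 ← ρ2 − ρ1
  [  1  0   0   4   0    0 ]
  [  0  1   2   7   6  -13 ]
  [ -1  0   1  -2   3   -5 ]
  [  1  0  -1   2  -2    3 ]
ρ3 ← ρ3 + ρ1
  [ 1  0   0  4   0    0 ]
  [ 0  1   2  7   6  -13 ]
  [ 0  0   1  2   3   -5 ]
  [ 1  0  -1  2  -2    3 ]
ρ4 ← ρ4 − ρ1
  [ 1  0   0   4   0    0 ]
  [ 0  1   2   7   6  -13 ]
  [ 0  0   1   2   3   -5 ]
  [ 0  0  -1  -2  -2    3 ]
ρ4 ← ρ4 + ρ3
  [ 1  0  0  4  0    0 ]
  [ 0  1  2  7  6  -13 ]
  [ 0  0  1  2  3   -5 ]
  [ 0  0  0  0  1   -2 ]
ρ3 ← ρ3 − 3·ρ4
  [ 1  0  0  4  0    0 ]
  [ 0  1  2  7  6  -13 ]
  [ 0  0  1  2  0    1 ]
  [ 0  0  0  0  1   -2 ]
ρ2 ← ρ2 − 6·ρ4
  [ 1  0  0  4  0   0 ]
  [ 0  1  2  7  0  -1 ]
  [ 0  0  1  2  0   1 ]
  [ 0  0  0  0  1  -2 ]
ρ2 ← ρ2 − 2·ρ3
  [ 1  0  0  4  0   0 ]
  [ 0  1  0  3  0  -3 ]
  [ 0  0  1  2  0   1 ]
  [ 0  0  0  0  1  -2 ]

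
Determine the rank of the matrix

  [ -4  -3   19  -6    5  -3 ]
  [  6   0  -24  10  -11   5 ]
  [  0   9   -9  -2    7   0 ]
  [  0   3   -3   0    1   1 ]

rank = 4

Multiply R1 by -1/4.
  [ 1  3/4  -19/4  3/2  -5/4  3/4 ]
  [ 6    0    -24   10   -11    5 ]
  [ 0    9     -9   -2     7    0 ]
  [ 0    3     -3    0     1    1 ]
Subtract 6 times R1 from R2.
  [ 1   3/4  -19/4  3/2  -5/4  3/4 ]
  [ 0  -9/2    9/2    1  -7/2  1/2 ]
  [ 0     9     -9   -2     7    0 ]
  [ 0     3     -3    0     1    1 ]
Multiply R2 by -2/9.
  [ 1  3/4  -19/4   3/2  -5/4   3/4 ]
  [ 0    1     -1  -2/9   7/9  -1/9 ]
  [ 0    9     -9    -2     7     0 ]
  [ 0    3     -3     0     1     1 ]
Subtract 9 times R2 from R3.
  [ 1  3/4  -19/4   3/2  -5/4   3/4 ]
  [ 0    1     -1  -2/9   7/9  -1/9 ]
  [ 0    0      0     0     0     1 ]
  [ 0    3     -3     0     1     1 ]
Subtract 3 times R2 from R4.
  [ 1  3/4  -19/4   3/2  -5/4   3/4 ]
  [ 0    1     -1  -2/9   7/9  -1/9 ]
  [ 0    0      0     0     0     1 ]
  [ 0    0      0   2/3  -4/3   4/3 ]
Swap R3 and R4.
  [ 1  3/4  -19/4   3/2  -5/4   3/4 ]
  [ 0    1     -1  -2/9   7/9  -1/9 ]
  [ 0    0      0   2/3  -4/3   4/3 ]
  [ 0    0      0     0     0     1 ]
Multiply R3 by 3/2.
  [ 1  3/4  -19/4   3/2  -5/4   3/4 ]
  [ 0    1     -1  -2/9   7/9  -1/9 ]
  [ 0    0      0     1    -2     2 ]
  [ 0    0      0     0     0     1 ]
Subtract 2 times R4 from R3.
  [ 1  3/4  -19/4   3/2  -5/4   3/4 ]
  [ 0    1     -1  -2/9   7/9  -1/9 ]
  [ 0    0      0     1    -2     0 ]
  [ 0    0      0     0     0     1 ]
Add 1/9 times R4 to R2.
  [ 1  3/4  -19/4   3/2  -5/4  3/4 ]
  [ 0    1     -1  -2/9   7/9    0 ]
  [ 0    0      0     1    -2    0 ]
  [ 0    0      0     0     0    1 ]
Subtract 3/4 times R4 from R1.
  [ 1  3/4  -19/4   3/2  -5/4  0 ]
  [ 0    1     -1  -2/9   7/9  0 ]
  [ 0    0      0     1    -2  0 ]
  [ 0    0      0     0     0  1 ]
Add 2/9 times R3 to R2.
  [ 1  3/4  -19/4  3/2  -5/4  0 ]
  [ 0    1     -1    0   1/3  0 ]
  [ 0    0      0    1    -2  0 ]
  [ 0    0      0    0     0  1 ]
Subtract 3/2 times R3 from R1.
  [ 1  3/4  -19/4  0  7/4  0 ]
  [ 0    1     -1  0  1/3  0 ]
  [ 0    0      0  1   -2  0 ]
  [ 0    0      0  0    0  1 ]
Subtract 3/4 times R2 from R1.
  [ 1  0  -4  0  3/2  0 ]
  [ 0  1  -1  0  1/3  0 ]
  [ 0  0   0  1   -2  0 ]
  [ 0  0   0  0    0  1 ]
The reduced form has 4 nonzero rows.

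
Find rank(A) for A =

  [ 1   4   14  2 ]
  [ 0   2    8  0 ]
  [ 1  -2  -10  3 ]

rank = 3

Subtract R1 from R3.
Multiply R2 by 1/2.
Add 6 times R2 to R3.
Subtract 2 times R3 from R1.
Subtract 4 times R2 from R1.
The reduced form has 3 nonzero rows.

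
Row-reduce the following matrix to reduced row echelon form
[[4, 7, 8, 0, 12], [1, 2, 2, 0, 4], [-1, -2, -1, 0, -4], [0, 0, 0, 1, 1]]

[[1, 0, 0, 0, -4], [0, 1, 0, 0, 4], [0, 0, 1, 0, 0], [0, 0, 0, 1, 1]]

r1 → 1/4·r1
  [  1  7/4   2  0   3 ]
  [  1    2   2  0   4 ]
  [ -1   -2  -1  0  -4 ]
  [  0    0   0  1   1 ]
r2 → r2 − r1
  [  1  7/4   2  0   3 ]
  [  0  1/4   0  0   1 ]
  [ -1   -2  -1  0  -4 ]
  [  0    0   0  1   1 ]
r3 → r3 + r1
  [ 1   7/4  2  0   3 ]
  [ 0   1/4  0  0   1 ]
  [ 0  -1/4  1  0  -1 ]
  [ 0     0  0  1   1 ]
r2 → 4·r2
  [ 1   7/4  2  0   3 ]
  [ 0     1  0  0   4 ]
  [ 0  -1/4  1  0  -1 ]
  [ 0     0  0  1   1 ]
r3 → r3 + 1/4·r2
  [ 1  7/4  2  0  3 ]
  [ 0    1  0  0  4 ]
  [ 0    0  1  0  0 ]
  [ 0    0  0  1  1 ]
r1 → r1 − 2·r3
  [ 1  7/4  0  0  3 ]
  [ 0    1  0  0  4 ]
  [ 0    0  1  0  0 ]
  [ 0    0  0  1  1 ]
r1 → r1 − 7/4·r2
  [ 1  0  0  0  -4 ]
  [ 0  1  0  0   4 ]
  [ 0  0  1  0   0 ]
  [ 0  0  0  1   1 ]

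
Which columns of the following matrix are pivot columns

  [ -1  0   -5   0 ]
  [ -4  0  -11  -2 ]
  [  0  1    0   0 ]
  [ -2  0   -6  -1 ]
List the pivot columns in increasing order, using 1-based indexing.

1, 2, 3, 4

R1 := -1·R1
  [  1  0    5   0 ]
  [ -4  0  -11  -2 ]
  [  0  1    0   0 ]
  [ -2  0   -6  -1 ]
R2 := R2 + 4·R1
  [  1  0   5   0 ]
  [  0  0   9  -2 ]
  [  0  1   0   0 ]
  [ -2  0  -6  -1 ]
R4 := R4 + 2·R1
  [ 1  0  5   0 ]
  [ 0  0  9  -2 ]
  [ 0  1  0   0 ]
  [ 0  0  4  -1 ]
R2 ↔ R3
  [ 1  0  5   0 ]
  [ 0  1  0   0 ]
  [ 0  0  9  -2 ]
  [ 0  0  4  -1 ]
R3 := 1/9·R3
  [ 1  0  5     0 ]
  [ 0  1  0     0 ]
  [ 0  0  1  -2/9 ]
  [ 0  0  4    -1 ]
R4 := R4 − 4·R3
  [ 1  0  5     0 ]
  [ 0  1  0     0 ]
  [ 0  0  1  -2/9 ]
  [ 0  0  0  -1/9 ]
R4 := -9·R4
  [ 1  0  5     0 ]
  [ 0  1  0     0 ]
  [ 0  0  1  -2/9 ]
  [ 0  0  0     1 ]
R3 := R3 + 2/9·R4
  [ 1  0  5  0 ]
  [ 0  1  0  0 ]
  [ 0  0  1  0 ]
  [ 0  0  0  1 ]
R1 := R1 − 5·R3
  [ 1  0  0  0 ]
  [ 0  1  0  0 ]
  [ 0  0  1  0 ]
  [ 0  0  0  1 ]
Pivot columns are the columns containing a leading 1.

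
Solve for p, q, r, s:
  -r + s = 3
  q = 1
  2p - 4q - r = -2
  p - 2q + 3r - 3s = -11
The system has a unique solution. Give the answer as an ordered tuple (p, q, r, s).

(0, 1, -2, 1)

Form the augmented matrix and row-reduce:
  [ 0   0  -1   1  |    3 ]
  [ 0   1   0   0  |    1 ]
  [ 2  -4  -1   0  |   -2 ]
  [ 1  -2   3  -3  |  -11 ]
R1 ↔ R3
R1 ← 1/2·R1
R4 ← R4 − R1
R3 ← -1·R3
R4 ← R4 − 7/2·R3
R4 ← 2·R4
R3 ← R3 + R4
R1 ← R1 + 1/2·R3
R1 ← R1 + 2·R2
Reading off the last column: p = 0, q = 1, r = -2, s = 1.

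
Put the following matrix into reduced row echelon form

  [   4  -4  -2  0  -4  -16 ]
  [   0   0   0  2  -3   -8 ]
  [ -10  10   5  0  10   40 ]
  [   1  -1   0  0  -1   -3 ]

[[1, -1, 0, 0, -1, -3], [0, 0, 1, 0, 0, 2], [0, 0, 0, 1, -3/2, -4], [0, 0, 0, 0, 0, 0]]

Multiply r1 by 1/4.
  [   1  -1  -1/2  0  -1  -4 ]
  [   0   0     0  2  -3  -8 ]
  [ -10  10     5  0  10  40 ]
  [   1  -1     0  0  -1  -3 ]
Add 10 times r1 to r3.
  [ 1  -1  -1/2  0  -1  -4 ]
  [ 0   0     0  2  -3  -8 ]
  [ 0   0     0  0   0   0 ]
  [ 1  -1     0  0  -1  -3 ]
Subtract r1 from r4.
  [ 1  -1  -1/2  0  -1  -4 ]
  [ 0   0     0  2  -3  -8 ]
  [ 0   0     0  0   0   0 ]
  [ 0   0   1/2  0   0   1 ]
Swap r2 and r4.
  [ 1  -1  -1/2  0  -1  -4 ]
  [ 0   0   1/2  0   0   1 ]
  [ 0   0     0  0   0   0 ]
  [ 0   0     0  2  -3  -8 ]
Multiply r2 by 2.
  [ 1  -1  -1/2  0  -1  -4 ]
  [ 0   0     1  0   0   2 ]
  [ 0   0     0  0   0   0 ]
  [ 0   0     0  2  -3  -8 ]
Swap r3 and r4.
  [ 1  -1  -1/2  0  -1  -4 ]
  [ 0   0     1  0   0   2 ]
  [ 0   0     0  2  -3  -8 ]
  [ 0   0     0  0   0   0 ]
Multiply r3 by 1/2.
  [ 1  -1  -1/2  0    -1  -4 ]
  [ 0   0     1  0     0   2 ]
  [ 0   0     0  1  -3/2  -4 ]
  [ 0   0     0  0     0   0 ]
Add 1/2 times r2 to r1.
  [ 1  -1  0  0    -1  -3 ]
  [ 0   0  1  0     0   2 ]
  [ 0   0  0  1  -3/2  -4 ]
  [ 0   0  0  0     0   0 ]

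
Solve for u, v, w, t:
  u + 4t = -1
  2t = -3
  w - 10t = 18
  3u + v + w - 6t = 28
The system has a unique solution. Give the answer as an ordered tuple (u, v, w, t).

(5, 1, 3, -3/2)

Form the augmented matrix and row-reduce:
  [ 1  0  0    4  |  -1 ]
  [ 0  0  0    2  |  -3 ]
  [ 0  0  1  -10  |  18 ]
  [ 3  1  1   -6  |  28 ]
R4 := R4 − 3·R1
  [ 1  0  0    4  |  -1 ]
  [ 0  0  0    2  |  -3 ]
  [ 0  0  1  -10  |  18 ]
  [ 0  1  1  -18  |  31 ]
R2 <-> R4
  [ 1  0  0    4  |  -1 ]
  [ 0  1  1  -18  |  31 ]
  [ 0  0  1  -10  |  18 ]
  [ 0  0  0    2  |  -3 ]
R4 := 1/2·R4
  [ 1  0  0    4  |    -1 ]
  [ 0  1  1  -18  |    31 ]
  [ 0  0  1  -10  |    18 ]
  [ 0  0  0    1  |  -3/2 ]
R3 := R3 + 10·R4
  [ 1  0  0    4  |    -1 ]
  [ 0  1  1  -18  |    31 ]
  [ 0  0  1    0  |     3 ]
  [ 0  0  0    1  |  -3/2 ]
R2 := R2 + 18·R4
  [ 1  0  0  4  |    -1 ]
  [ 0  1  1  0  |     4 ]
  [ 0  0  1  0  |     3 ]
  [ 0  0  0  1  |  -3/2 ]
R1 := R1 − 4·R4
  [ 1  0  0  0  |     5 ]
  [ 0  1  1  0  |     4 ]
  [ 0  0  1  0  |     3 ]
  [ 0  0  0  1  |  -3/2 ]
R2 := R2 − R3
  [ 1  0  0  0  |     5 ]
  [ 0  1  0  0  |     1 ]
  [ 0  0  1  0  |     3 ]
  [ 0  0  0  1  |  -3/2 ]
Reading off the last column: u = 5, v = 1, w = 3, t = -3/2.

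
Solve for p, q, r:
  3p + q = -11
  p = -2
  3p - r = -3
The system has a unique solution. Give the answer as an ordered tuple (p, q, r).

Form the augmented matrix and row-reduce:
  [ 3  1   0  |  -11 ]
  [ 1  0   0  |   -2 ]
  [ 3  0  -1  |   -3 ]
ρ1 → 1/3·ρ1
ρ2 → ρ2 − ρ1
ρ3 → ρ3 − 3·ρ1
ρ2 → -3·ρ2
ρ3 → ρ3 + ρ2
ρ3 → -1·ρ3
ρ1 → ρ1 − 1/3·ρ2
Reading off the last column: p = -2, q = -5, r = -3.

(-2, -5, -3)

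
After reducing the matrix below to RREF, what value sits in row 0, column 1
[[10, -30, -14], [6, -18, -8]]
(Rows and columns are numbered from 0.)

-3

R1 ← 1/10·R1
  [ 1   -3  -7/5 ]
  [ 6  -18    -8 ]
R2 ← R2 − 6·R1
  [ 1  -3  -7/5 ]
  [ 0   0   2/5 ]
R2 ← 5/2·R2
  [ 1  -3  -7/5 ]
  [ 0   0     1 ]
R1 ← R1 + 7/5·R2
  [ 1  -3  0 ]
  [ 0   0  1 ]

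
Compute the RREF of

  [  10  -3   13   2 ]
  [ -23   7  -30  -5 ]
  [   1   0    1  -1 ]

[[1, 0, 1, -1], [0, 1, -1, -4], [0, 0, 0, 0]]

R1 ← 1/10·R1
  [   1  -3/10  13/10  1/5 ]
  [ -23      7    -30   -5 ]
  [   1      0      1   -1 ]
R2 ← R2 + 23·R1
  [ 1  -3/10  13/10   1/5 ]
  [ 0   1/10  -1/10  -2/5 ]
  [ 1      0      1    -1 ]
R3 ← R3 − R1
  [ 1  -3/10  13/10   1/5 ]
  [ 0   1/10  -1/10  -2/5 ]
  [ 0   3/10  -3/10  -6/5 ]
R2 ← 10·R2
  [ 1  -3/10  13/10   1/5 ]
  [ 0      1     -1    -4 ]
  [ 0   3/10  -3/10  -6/5 ]
R3 ← R3 − 3/10·R2
  [ 1  -3/10  13/10  1/5 ]
  [ 0      1     -1   -4 ]
  [ 0      0      0    0 ]
R1 ← R1 + 3/10·R2
  [ 1  0   1  -1 ]
  [ 0  1  -1  -4 ]
  [ 0  0   0   0 ]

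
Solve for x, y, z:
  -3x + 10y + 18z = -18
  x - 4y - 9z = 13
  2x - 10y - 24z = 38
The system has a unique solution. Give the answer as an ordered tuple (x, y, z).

Form the augmented matrix and row-reduce:
  [ -3   10   18  |  -18 ]
  [  1   -4   -9  |   13 ]
  [  2  -10  -24  |   38 ]
R1 ← -1/3·R1
  [ 1  -10/3   -6  |   6 ]
  [ 1     -4   -9  |  13 ]
  [ 2    -10  -24  |  38 ]
R2 ← R2 − R1
  [ 1  -10/3   -6  |   6 ]
  [ 0   -2/3   -3  |   7 ]
  [ 2    -10  -24  |  38 ]
R3 ← R3 − 2·R1
  [ 1  -10/3   -6  |   6 ]
  [ 0   -2/3   -3  |   7 ]
  [ 0  -10/3  -12  |  26 ]
R2 ← -3/2·R2
  [ 1  -10/3   -6  |      6 ]
  [ 0      1  9/2  |  -21/2 ]
  [ 0  -10/3  -12  |     26 ]
R3 ← R3 + 10/3·R2
  [ 1  -10/3   -6  |      6 ]
  [ 0      1  9/2  |  -21/2 ]
  [ 0      0    3  |     -9 ]
R3 ← 1/3·R3
  [ 1  -10/3   -6  |      6 ]
  [ 0      1  9/2  |  -21/2 ]
  [ 0      0    1  |     -3 ]
R2 ← R2 − 9/2·R3
  [ 1  -10/3  -6  |   6 ]
  [ 0      1   0  |   3 ]
  [ 0      0   1  |  -3 ]
R1 ← R1 + 6·R3
  [ 1  -10/3  0  |  -12 ]
  [ 0      1  0  |    3 ]
  [ 0      0  1  |   -3 ]
R1 ← R1 + 10/3·R2
  [ 1  0  0  |  -2 ]
  [ 0  1  0  |   3 ]
  [ 0  0  1  |  -3 ]
Reading off the last column: x = -2, y = 3, z = -3.

(-2, 3, -3)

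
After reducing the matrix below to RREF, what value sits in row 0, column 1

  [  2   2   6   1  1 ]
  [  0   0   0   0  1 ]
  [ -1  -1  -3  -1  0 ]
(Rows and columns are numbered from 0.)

r1 ← 1/2·r1
  [  1   1   3  1/2  1/2 ]
  [  0   0   0    0    1 ]
  [ -1  -1  -3   -1    0 ]
r3 ← r3 + r1
  [ 1  1  3   1/2  1/2 ]
  [ 0  0  0     0    1 ]
  [ 0  0  0  -1/2  1/2 ]
r2 ↔ r3
  [ 1  1  3   1/2  1/2 ]
  [ 0  0  0  -1/2  1/2 ]
  [ 0  0  0     0    1 ]
r2 ← -2·r2
  [ 1  1  3  1/2  1/2 ]
  [ 0  0  0    1   -1 ]
  [ 0  0  0    0    1 ]
r2 ← r2 + r3
  [ 1  1  3  1/2  1/2 ]
  [ 0  0  0    1    0 ]
  [ 0  0  0    0    1 ]
r1 ← r1 − 1/2·r3
  [ 1  1  3  1/2  0 ]
  [ 0  0  0    1  0 ]
  [ 0  0  0    0  1 ]
r1 ← r1 − 1/2·r2
  [ 1  1  3  0  0 ]
  [ 0  0  0  1  0 ]
  [ 0  0  0  0  1 ]

1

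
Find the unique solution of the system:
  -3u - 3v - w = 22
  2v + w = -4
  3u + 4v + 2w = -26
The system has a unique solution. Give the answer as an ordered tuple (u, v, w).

Form the augmented matrix and row-reduce:
  [ -3  -3  -1  |   22 ]
  [  0   2   1  |   -4 ]
  [  3   4   2  |  -26 ]
Multiply ρ1 by -1/3.
  [ 1  1  1/3  |  -22/3 ]
  [ 0  2    1  |     -4 ]
  [ 3  4    2  |    -26 ]
Subtract 3 times ρ1 from ρ3.
  [ 1  1  1/3  |  -22/3 ]
  [ 0  2    1  |     -4 ]
  [ 0  1    1  |     -4 ]
Multiply ρ2 by 1/2.
  [ 1  1  1/3  |  -22/3 ]
  [ 0  1  1/2  |     -2 ]
  [ 0  1    1  |     -4 ]
Subtract ρ2 from ρ3.
  [ 1  1  1/3  |  -22/3 ]
  [ 0  1  1/2  |     -2 ]
  [ 0  0  1/2  |     -2 ]
Multiply ρ3 by 2.
  [ 1  1  1/3  |  -22/3 ]
  [ 0  1  1/2  |     -2 ]
  [ 0  0    1  |     -4 ]
Subtract 1/2 times ρ3 from ρ2.
  [ 1  1  1/3  |  -22/3 ]
  [ 0  1    0  |      0 ]
  [ 0  0    1  |     -4 ]
Subtract 1/3 times ρ3 from ρ1.
  [ 1  1  0  |  -6 ]
  [ 0  1  0  |   0 ]
  [ 0  0  1  |  -4 ]
Subtract ρ2 from ρ1.
  [ 1  0  0  |  -6 ]
  [ 0  1  0  |   0 ]
  [ 0  0  1  |  -4 ]
Reading off the last column: u = -6, v = 0, w = -4.

(-6, 0, -4)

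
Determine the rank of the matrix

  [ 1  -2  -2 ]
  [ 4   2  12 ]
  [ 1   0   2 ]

rank = 2

ρ2 -> ρ2 − 4·ρ1
  [ 1  -2  -2 ]
  [ 0  10  20 ]
  [ 1   0   2 ]
ρ3 -> ρ3 − ρ1
  [ 1  -2  -2 ]
  [ 0  10  20 ]
  [ 0   2   4 ]
ρ2 -> 1/10·ρ2
  [ 1  -2  -2 ]
  [ 0   1   2 ]
  [ 0   2   4 ]
ρ3 -> ρ3 − 2·ρ2
  [ 1  -2  -2 ]
  [ 0   1   2 ]
  [ 0   0   0 ]
ρ1 -> ρ1 + 2·ρ2
  [ 1  0  2 ]
  [ 0  1  2 ]
  [ 0  0  0 ]
The reduced form has 2 nonzero rows.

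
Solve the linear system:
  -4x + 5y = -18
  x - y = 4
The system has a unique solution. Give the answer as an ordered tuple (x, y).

Form the augmented matrix and row-reduce:
  [ -4   5  |  -18 ]
  [  1  -1  |    4 ]
Multiply R1 by -1/4.
  [ 1  -5/4  |  9/2 ]
  [ 1    -1  |    4 ]
Subtract R1 from R2.
  [ 1  -5/4  |   9/2 ]
  [ 0   1/4  |  -1/2 ]
Multiply R2 by 4.
  [ 1  -5/4  |  9/2 ]
  [ 0     1  |   -2 ]
Add 5/4 times R2 to R1.
  [ 1  0  |   2 ]
  [ 0  1  |  -2 ]
Reading off the last column: x = 2, y = -2.

(2, -2)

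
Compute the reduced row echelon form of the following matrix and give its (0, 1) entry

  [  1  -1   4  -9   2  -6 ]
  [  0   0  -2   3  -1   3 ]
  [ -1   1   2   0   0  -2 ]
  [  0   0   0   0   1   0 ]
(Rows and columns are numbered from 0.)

R3 := R3 + R1
  [ 1  -1   4  -9   2  -6 ]
  [ 0   0  -2   3  -1   3 ]
  [ 0   0   6  -9   2  -8 ]
  [ 0   0   0   0   1   0 ]
R2 := -1/2·R2
  [ 1  -1  4    -9    2    -6 ]
  [ 0   0  1  -3/2  1/2  -3/2 ]
  [ 0   0  6    -9    2    -8 ]
  [ 0   0  0     0    1     0 ]
R3 := R3 − 6·R2
  [ 1  -1  4    -9    2    -6 ]
  [ 0   0  1  -3/2  1/2  -3/2 ]
  [ 0   0  0     0   -1     1 ]
  [ 0   0  0     0    1     0 ]
R3 := -1·R3
  [ 1  -1  4    -9    2    -6 ]
  [ 0   0  1  -3/2  1/2  -3/2 ]
  [ 0   0  0     0    1    -1 ]
  [ 0   0  0     0    1     0 ]
R4 := R4 − R3
  [ 1  -1  4    -9    2    -6 ]
  [ 0   0  1  -3/2  1/2  -3/2 ]
  [ 0   0  0     0    1    -1 ]
  [ 0   0  0     0    0     1 ]
R3 := R3 + R4
  [ 1  -1  4    -9    2    -6 ]
  [ 0   0  1  -3/2  1/2  -3/2 ]
  [ 0   0  0     0    1     0 ]
  [ 0   0  0     0    0     1 ]
R2 := R2 + 3/2·R4
  [ 1  -1  4    -9    2  -6 ]
  [ 0   0  1  -3/2  1/2   0 ]
  [ 0   0  0     0    1   0 ]
  [ 0   0  0     0    0   1 ]
R1 := R1 + 6·R4
  [ 1  -1  4    -9    2  0 ]
  [ 0   0  1  -3/2  1/2  0 ]
  [ 0   0  0     0    1  0 ]
  [ 0   0  0     0    0  1 ]
R2 := R2 − 1/2·R3
  [ 1  -1  4    -9  2  0 ]
  [ 0   0  1  -3/2  0  0 ]
  [ 0   0  0     0  1  0 ]
  [ 0   0  0     0  0  1 ]
R1 := R1 − 2·R3
  [ 1  -1  4    -9  0  0 ]
  [ 0   0  1  -3/2  0  0 ]
  [ 0   0  0     0  1  0 ]
  [ 0   0  0     0  0  1 ]
R1 := R1 − 4·R2
  [ 1  -1  0    -3  0  0 ]
  [ 0   0  1  -3/2  0  0 ]
  [ 0   0  0     0  1  0 ]
  [ 0   0  0     0  0  1 ]

-1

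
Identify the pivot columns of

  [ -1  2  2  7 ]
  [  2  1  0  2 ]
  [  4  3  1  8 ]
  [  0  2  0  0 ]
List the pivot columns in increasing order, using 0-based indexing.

r1 → -1·r1
  [ 1  -2  -2  -7 ]
  [ 2   1   0   2 ]
  [ 4   3   1   8 ]
  [ 0   2   0   0 ]
r2 → r2 − 2·r1
  [ 1  -2  -2  -7 ]
  [ 0   5   4  16 ]
  [ 4   3   1   8 ]
  [ 0   2   0   0 ]
r3 → r3 − 4·r1
  [ 1  -2  -2  -7 ]
  [ 0   5   4  16 ]
  [ 0  11   9  36 ]
  [ 0   2   0   0 ]
r2 → 1/5·r2
  [ 1  -2   -2    -7 ]
  [ 0   1  4/5  16/5 ]
  [ 0  11    9    36 ]
  [ 0   2    0     0 ]
r3 → r3 − 11·r2
  [ 1  -2   -2    -7 ]
  [ 0   1  4/5  16/5 ]
  [ 0   0  1/5   4/5 ]
  [ 0   2    0     0 ]
r4 → r4 − 2·r2
  [ 1  -2    -2     -7 ]
  [ 0   1   4/5   16/5 ]
  [ 0   0   1/5    4/5 ]
  [ 0   0  -8/5  -32/5 ]
r3 → 5·r3
  [ 1  -2    -2     -7 ]
  [ 0   1   4/5   16/5 ]
  [ 0   0     1      4 ]
  [ 0   0  -8/5  -32/5 ]
r4 → r4 + 8/5·r3
  [ 1  -2   -2    -7 ]
  [ 0   1  4/5  16/5 ]
  [ 0   0    1     4 ]
  [ 0   0    0     0 ]
r2 → r2 − 4/5·r3
  [ 1  -2  -2  -7 ]
  [ 0   1   0   0 ]
  [ 0   0   1   4 ]
  [ 0   0   0   0 ]
r1 → r1 + 2·r3
  [ 1  -2  0  1 ]
  [ 0   1  0  0 ]
  [ 0   0  1  4 ]
  [ 0   0  0  0 ]
r1 → r1 + 2·r2
  [ 1  0  0  1 ]
  [ 0  1  0  0 ]
  [ 0  0  1  4 ]
  [ 0  0  0  0 ]
Pivot columns are the columns containing a leading 1.

0, 1, 2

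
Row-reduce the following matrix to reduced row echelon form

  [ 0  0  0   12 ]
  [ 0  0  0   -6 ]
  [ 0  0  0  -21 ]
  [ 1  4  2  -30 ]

[[1, 4, 2, 0], [0, 0, 0, 1], [0, 0, 0, 0], [0, 0, 0, 0]]

r1 ↔ r4
  [ 1  4  2  -30 ]
  [ 0  0  0   -6 ]
  [ 0  0  0  -21 ]
  [ 0  0  0   12 ]
r2 -> -1/6·r2
  [ 1  4  2  -30 ]
  [ 0  0  0    1 ]
  [ 0  0  0  -21 ]
  [ 0  0  0   12 ]
r3 -> r3 + 21·r2
  [ 1  4  2  -30 ]
  [ 0  0  0    1 ]
  [ 0  0  0    0 ]
  [ 0  0  0   12 ]
r4 -> r4 − 12·r2
  [ 1  4  2  -30 ]
  [ 0  0  0    1 ]
  [ 0  0  0    0 ]
  [ 0  0  0    0 ]
r1 -> r1 + 30·r2
  [ 1  4  2  0 ]
  [ 0  0  0  1 ]
  [ 0  0  0  0 ]
  [ 0  0  0  0 ]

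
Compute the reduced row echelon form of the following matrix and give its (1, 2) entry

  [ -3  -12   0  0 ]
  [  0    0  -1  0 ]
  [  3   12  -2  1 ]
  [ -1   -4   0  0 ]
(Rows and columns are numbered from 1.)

4

Multiply r1 by -1/3.
  [  1   4   0  0 ]
  [  0   0  -1  0 ]
  [  3  12  -2  1 ]
  [ -1  -4   0  0 ]
Subtract 3 times r1 from r3.
  [  1   4   0  0 ]
  [  0   0  -1  0 ]
  [  0   0  -2  1 ]
  [ -1  -4   0  0 ]
Add r1 to r4.
  [ 1  4   0  0 ]
  [ 0  0  -1  0 ]
  [ 0  0  -2  1 ]
  [ 0  0   0  0 ]
Multiply r2 by -1.
  [ 1  4   0  0 ]
  [ 0  0   1  0 ]
  [ 0  0  -2  1 ]
  [ 0  0   0  0 ]
Add 2 times r2 to r3.
  [ 1  4  0  0 ]
  [ 0  0  1  0 ]
  [ 0  0  0  1 ]
  [ 0  0  0  0 ]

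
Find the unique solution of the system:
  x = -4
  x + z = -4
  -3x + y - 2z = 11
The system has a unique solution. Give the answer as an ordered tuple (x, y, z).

Form the augmented matrix and row-reduce:
  [  1  0   0  |  -4 ]
  [  1  0   1  |  -4 ]
  [ -3  1  -2  |  11 ]
ρ2 := ρ2 − ρ1
  [  1  0   0  |  -4 ]
  [  0  0   1  |   0 ]
  [ -3  1  -2  |  11 ]
ρ3 := ρ3 + 3·ρ1
  [ 1  0   0  |  -4 ]
  [ 0  0   1  |   0 ]
  [ 0  1  -2  |  -1 ]
ρ2 <-> ρ3
  [ 1  0   0  |  -4 ]
  [ 0  1  -2  |  -1 ]
  [ 0  0   1  |   0 ]
ρ2 := ρ2 + 2·ρ3
  [ 1  0  0  |  -4 ]
  [ 0  1  0  |  -1 ]
  [ 0  0  1  |   0 ]
Reading off the last column: x = -4, y = -1, z = 0.

(-4, -1, 0)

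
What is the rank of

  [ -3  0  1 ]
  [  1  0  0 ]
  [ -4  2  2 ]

rank = 3

R1 ← -1/3·R1
  [  1  0  -1/3 ]
  [  1  0     0 ]
  [ -4  2     2 ]
R2 ← R2 − R1
  [  1  0  -1/3 ]
  [  0  0   1/3 ]
  [ -4  2     2 ]
R3 ← R3 + 4·R1
  [ 1  0  -1/3 ]
  [ 0  0   1/3 ]
  [ 0  2   2/3 ]
R2 <-> R3
  [ 1  0  -1/3 ]
  [ 0  2   2/3 ]
  [ 0  0   1/3 ]
R2 ← 1/2·R2
  [ 1  0  -1/3 ]
  [ 0  1   1/3 ]
  [ 0  0   1/3 ]
R3 ← 3·R3
  [ 1  0  -1/3 ]
  [ 0  1   1/3 ]
  [ 0  0     1 ]
R2 ← R2 − 1/3·R3
  [ 1  0  -1/3 ]
  [ 0  1     0 ]
  [ 0  0     1 ]
R1 ← R1 + 1/3·R3
  [ 1  0  0 ]
  [ 0  1  0 ]
  [ 0  0  1 ]
The reduced form has 3 nonzero rows.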